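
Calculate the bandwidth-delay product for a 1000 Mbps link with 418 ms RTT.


BDP = bandwidth * RTT
= 1000 Mbps * 418 ms
= 1000 * 1e6 * 418 / 1000 bits
= 418000000 bits
= 52250000 bytes
= 51025.3906 KB
BDP = 418000000 bits (52250000 bytes)


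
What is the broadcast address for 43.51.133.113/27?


Network: 43.51.133.96/27
Host bits = 5
Set all host bits to 1:
Broadcast: 43.51.133.127


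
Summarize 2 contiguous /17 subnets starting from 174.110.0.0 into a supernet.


Original prefix: /17
Number of subnets: 2 = 2^1
New prefix = 17 - 1 = 16
Supernet: 174.110.0.0/16


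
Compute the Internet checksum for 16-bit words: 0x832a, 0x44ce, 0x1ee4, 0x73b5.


Sum all words (with carry folding):
+ 0x832a = 0x832a
+ 0x44ce = 0xc7f8
+ 0x1ee4 = 0xe6dc
+ 0x73b5 = 0x5a92
One's complement: ~0x5a92
Checksum = 0xa56d


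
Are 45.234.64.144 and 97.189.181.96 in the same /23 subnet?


Mask: 255.255.254.0
45.234.64.144 AND mask = 45.234.64.0
97.189.181.96 AND mask = 97.189.180.0
No, different subnets (45.234.64.0 vs 97.189.180.0)


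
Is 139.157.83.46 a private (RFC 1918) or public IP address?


RFC 1918 private ranges:
  10.0.0.0/8 (10.0.0.0 - 10.255.255.255)
  172.16.0.0/12 (172.16.0.0 - 172.31.255.255)
  192.168.0.0/16 (192.168.0.0 - 192.168.255.255)
Public (not in any RFC 1918 range)


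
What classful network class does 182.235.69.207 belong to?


First octet: 182
Binary: 10110110
10xxxxxx -> Class B (128-191)
Class B, default mask 255.255.0.0 (/16)


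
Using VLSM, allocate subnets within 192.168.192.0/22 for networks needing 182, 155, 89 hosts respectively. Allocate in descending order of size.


182 hosts -> /24 (254 usable): 192.168.192.0/24
155 hosts -> /24 (254 usable): 192.168.193.0/24
89 hosts -> /25 (126 usable): 192.168.194.0/25
Allocation: 192.168.192.0/24 (182 hosts, 254 usable); 192.168.193.0/24 (155 hosts, 254 usable); 192.168.194.0/25 (89 hosts, 126 usable)


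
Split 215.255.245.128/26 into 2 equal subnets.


New prefix = 26 + 1 = 27
Each subnet has 32 addresses
  215.255.245.128/27
  215.255.245.160/27
Subnets: 215.255.245.128/27, 215.255.245.160/27


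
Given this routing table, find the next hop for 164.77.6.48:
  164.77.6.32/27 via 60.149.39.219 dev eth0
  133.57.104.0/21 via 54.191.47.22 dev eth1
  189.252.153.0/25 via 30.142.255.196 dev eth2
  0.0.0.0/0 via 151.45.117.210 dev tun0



Longest prefix match for 164.77.6.48:
  /27 164.77.6.32: MATCH
  /21 133.57.104.0: no
  /25 189.252.153.0: no
  /0 0.0.0.0: MATCH
Selected: next-hop 60.149.39.219 via eth0 (matched /27)


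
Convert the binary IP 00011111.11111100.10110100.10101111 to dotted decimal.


00011111 = 31
11111100 = 252
10110100 = 180
10101111 = 175
IP: 31.252.180.175


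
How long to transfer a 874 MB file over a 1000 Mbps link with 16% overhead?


Effective throughput = 1000 * (1 - 16/100) = 840 Mbps
File size in Mb = 874 * 8 = 6992 Mb
Time = 6992 / 840
Time = 8.3238 seconds


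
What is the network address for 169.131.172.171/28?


IP:   10101001.10000011.10101100.10101011
Mask: 11111111.11111111.11111111.11110000
AND operation:
Net:  10101001.10000011.10101100.10100000
Network: 169.131.172.160/28


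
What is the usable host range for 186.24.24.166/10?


Network: 186.0.0.0
Broadcast: 186.63.255.255
First usable = network + 1
Last usable = broadcast - 1
Range: 186.0.0.1 to 186.63.255.254


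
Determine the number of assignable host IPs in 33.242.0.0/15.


Host bits = 32 - 15 = 17
Total addresses = 2^17 = 131072
Usable = total - 2 (network and broadcast)
Usable hosts: 131070


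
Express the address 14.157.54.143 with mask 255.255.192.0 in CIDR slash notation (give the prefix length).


Binary: 11111111.11111111.11000000.00000000
Count leading 1s
Prefix: /18


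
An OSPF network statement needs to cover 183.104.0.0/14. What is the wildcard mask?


Subnet mask: 255.252.0.0
Wildcard = 255.255.255.255 - subnet mask
255 - 255 = 0
255 - 252 = 3
255 - 0 = 255
255 - 0 = 255
Wildcard: 0.3.255.255


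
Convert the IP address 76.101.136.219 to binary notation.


76 = 01001100
101 = 01100101
136 = 10001000
219 = 11011011
Binary: 01001100.01100101.10001000.11011011


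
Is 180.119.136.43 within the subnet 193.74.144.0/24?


Subnet network: 193.74.144.0
Test IP AND mask: 180.119.136.0
No, 180.119.136.43 is not in 193.74.144.0/24


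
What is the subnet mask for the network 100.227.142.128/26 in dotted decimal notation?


/26 means 26 network bits, 6 host bits
Binary: 11111111111111111111111111000000
Mask: 255.255.255.192


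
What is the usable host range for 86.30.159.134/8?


Network: 86.0.0.0
Broadcast: 86.255.255.255
First usable = network + 1
Last usable = broadcast - 1
Range: 86.0.0.1 to 86.255.255.254


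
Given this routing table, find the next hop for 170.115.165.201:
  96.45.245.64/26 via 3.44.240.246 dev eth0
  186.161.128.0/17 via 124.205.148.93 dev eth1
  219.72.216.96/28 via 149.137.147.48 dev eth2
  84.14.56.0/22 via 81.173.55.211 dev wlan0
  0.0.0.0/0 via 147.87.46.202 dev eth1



Longest prefix match for 170.115.165.201:
  /26 96.45.245.64: no
  /17 186.161.128.0: no
  /28 219.72.216.96: no
  /22 84.14.56.0: no
  /0 0.0.0.0: MATCH
Selected: next-hop 147.87.46.202 via eth1 (matched /0)


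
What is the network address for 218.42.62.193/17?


IP:   11011010.00101010.00111110.11000001
Mask: 11111111.11111111.10000000.00000000
AND operation:
Net:  11011010.00101010.00000000.00000000
Network: 218.42.0.0/17


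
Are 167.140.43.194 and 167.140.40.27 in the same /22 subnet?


Mask: 255.255.252.0
167.140.43.194 AND mask = 167.140.40.0
167.140.40.27 AND mask = 167.140.40.0
Yes, same subnet (167.140.40.0)


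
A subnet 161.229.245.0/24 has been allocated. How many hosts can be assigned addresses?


Host bits = 32 - 24 = 8
Total addresses = 2^8 = 256
Usable = total - 2 (network and broadcast)
Usable hosts: 254


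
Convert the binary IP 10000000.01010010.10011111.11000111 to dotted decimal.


10000000 = 128
01010010 = 82
10011111 = 159
11000111 = 199
IP: 128.82.159.199


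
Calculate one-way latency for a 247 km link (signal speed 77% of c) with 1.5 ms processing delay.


Speed = 0.77 * 3e5 km/s = 231000 km/s
Propagation delay = 247 / 231000 = 0.0011 s = 1.0693 ms
Processing delay = 1.5 ms
Total one-way latency = 2.5693 ms


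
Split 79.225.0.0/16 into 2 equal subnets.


New prefix = 16 + 1 = 17
Each subnet has 32768 addresses
  79.225.0.0/17
  79.225.128.0/17
Subnets: 79.225.0.0/17, 79.225.128.0/17


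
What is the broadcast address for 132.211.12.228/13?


Network: 132.208.0.0/13
Host bits = 19
Set all host bits to 1:
Broadcast: 132.215.255.255


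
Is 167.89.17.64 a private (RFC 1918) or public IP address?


RFC 1918 private ranges:
  10.0.0.0/8 (10.0.0.0 - 10.255.255.255)
  172.16.0.0/12 (172.16.0.0 - 172.31.255.255)
  192.168.0.0/16 (192.168.0.0 - 192.168.255.255)
Public (not in any RFC 1918 range)


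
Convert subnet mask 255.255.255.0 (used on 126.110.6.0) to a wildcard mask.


Subnet mask: 255.255.255.0
Wildcard = 255.255.255.255 - subnet mask
255 - 255 = 0
255 - 255 = 0
255 - 255 = 0
255 - 0 = 255
Wildcard: 0.0.0.255


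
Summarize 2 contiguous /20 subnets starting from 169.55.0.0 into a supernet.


Original prefix: /20
Number of subnets: 2 = 2^1
New prefix = 20 - 1 = 19
Supernet: 169.55.0.0/19


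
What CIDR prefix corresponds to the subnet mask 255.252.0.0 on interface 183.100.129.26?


Binary: 11111111.11111100.00000000.00000000
Count leading 1s
Prefix: /14


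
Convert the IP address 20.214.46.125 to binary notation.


20 = 00010100
214 = 11010110
46 = 00101110
125 = 01111101
Binary: 00010100.11010110.00101110.01111101


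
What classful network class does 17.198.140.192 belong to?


First octet: 17
Binary: 00010001
0xxxxxxx -> Class A (1-126)
Class A, default mask 255.0.0.0 (/8)


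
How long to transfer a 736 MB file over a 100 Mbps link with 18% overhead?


Effective throughput = 100 * (1 - 18/100) = 82 Mbps
File size in Mb = 736 * 8 = 5888 Mb
Time = 5888 / 82
Time = 71.8049 seconds


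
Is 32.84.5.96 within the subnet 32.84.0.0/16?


Subnet network: 32.84.0.0
Test IP AND mask: 32.84.0.0
Yes, 32.84.5.96 is in 32.84.0.0/16


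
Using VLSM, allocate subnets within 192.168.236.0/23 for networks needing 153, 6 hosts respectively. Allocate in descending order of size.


153 hosts -> /24 (254 usable): 192.168.236.0/24
6 hosts -> /29 (6 usable): 192.168.237.0/29
Allocation: 192.168.236.0/24 (153 hosts, 254 usable); 192.168.237.0/29 (6 hosts, 6 usable)


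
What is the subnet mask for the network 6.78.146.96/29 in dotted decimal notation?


/29 means 29 network bits, 3 host bits
Binary: 11111111111111111111111111111000
Mask: 255.255.255.248


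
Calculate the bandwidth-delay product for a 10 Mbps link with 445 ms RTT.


BDP = bandwidth * RTT
= 10 Mbps * 445 ms
= 10 * 1e6 * 445 / 1000 bits
= 4450000 bits
= 556250 bytes
= 543.2129 KB
BDP = 4450000 bits (556250 bytes)


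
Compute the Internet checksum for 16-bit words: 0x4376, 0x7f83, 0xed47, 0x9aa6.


Sum all words (with carry folding):
+ 0x4376 = 0x4376
+ 0x7f83 = 0xc2f9
+ 0xed47 = 0xb041
+ 0x9aa6 = 0x4ae8
One's complement: ~0x4ae8
Checksum = 0xb517


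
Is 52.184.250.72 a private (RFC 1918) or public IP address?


RFC 1918 private ranges:
  10.0.0.0/8 (10.0.0.0 - 10.255.255.255)
  172.16.0.0/12 (172.16.0.0 - 172.31.255.255)
  192.168.0.0/16 (192.168.0.0 - 192.168.255.255)
Public (not in any RFC 1918 range)


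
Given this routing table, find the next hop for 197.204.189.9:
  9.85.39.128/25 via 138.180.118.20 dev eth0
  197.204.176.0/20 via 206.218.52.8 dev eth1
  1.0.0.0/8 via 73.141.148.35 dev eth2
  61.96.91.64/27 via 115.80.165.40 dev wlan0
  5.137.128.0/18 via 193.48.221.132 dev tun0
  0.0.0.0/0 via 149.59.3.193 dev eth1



Longest prefix match for 197.204.189.9:
  /25 9.85.39.128: no
  /20 197.204.176.0: MATCH
  /8 1.0.0.0: no
  /27 61.96.91.64: no
  /18 5.137.128.0: no
  /0 0.0.0.0: MATCH
Selected: next-hop 206.218.52.8 via eth1 (matched /20)


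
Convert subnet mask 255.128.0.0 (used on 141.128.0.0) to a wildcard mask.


Subnet mask: 255.128.0.0
Wildcard = 255.255.255.255 - subnet mask
255 - 255 = 0
255 - 128 = 127
255 - 0 = 255
255 - 0 = 255
Wildcard: 0.127.255.255


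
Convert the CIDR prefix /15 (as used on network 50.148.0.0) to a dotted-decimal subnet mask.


/15 means 15 network bits, 17 host bits
Binary: 11111111111111100000000000000000
Mask: 255.254.0.0


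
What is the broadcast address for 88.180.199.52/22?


Network: 88.180.196.0/22
Host bits = 10
Set all host bits to 1:
Broadcast: 88.180.199.255


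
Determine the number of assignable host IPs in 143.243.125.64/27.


Host bits = 32 - 27 = 5
Total addresses = 2^5 = 32
Usable = total - 2 (network and broadcast)
Usable hosts: 30


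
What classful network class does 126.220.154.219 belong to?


First octet: 126
Binary: 01111110
0xxxxxxx -> Class A (1-126)
Class A, default mask 255.0.0.0 (/8)


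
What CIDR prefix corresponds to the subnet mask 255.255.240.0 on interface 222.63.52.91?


Binary: 11111111.11111111.11110000.00000000
Count leading 1s
Prefix: /20


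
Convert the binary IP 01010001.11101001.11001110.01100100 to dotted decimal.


01010001 = 81
11101001 = 233
11001110 = 206
01100100 = 100
IP: 81.233.206.100


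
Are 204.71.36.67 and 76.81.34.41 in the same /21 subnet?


Mask: 255.255.248.0
204.71.36.67 AND mask = 204.71.32.0
76.81.34.41 AND mask = 76.81.32.0
No, different subnets (204.71.32.0 vs 76.81.32.0)


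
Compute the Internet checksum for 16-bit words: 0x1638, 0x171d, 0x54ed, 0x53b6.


Sum all words (with carry folding):
+ 0x1638 = 0x1638
+ 0x171d = 0x2d55
+ 0x54ed = 0x8242
+ 0x53b6 = 0xd5f8
One's complement: ~0xd5f8
Checksum = 0x2a07


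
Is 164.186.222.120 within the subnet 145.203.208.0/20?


Subnet network: 145.203.208.0
Test IP AND mask: 164.186.208.0
No, 164.186.222.120 is not in 145.203.208.0/20


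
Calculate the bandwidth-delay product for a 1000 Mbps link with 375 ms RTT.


BDP = bandwidth * RTT
= 1000 Mbps * 375 ms
= 1000 * 1e6 * 375 / 1000 bits
= 375000000 bits
= 46875000 bytes
= 45776.3672 KB
BDP = 375000000 bits (46875000 bytes)


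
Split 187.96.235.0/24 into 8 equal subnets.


New prefix = 24 + 3 = 27
Each subnet has 32 addresses
  187.96.235.0/27
  187.96.235.32/27
  187.96.235.64/27
  187.96.235.96/27
  187.96.235.128/27
  187.96.235.160/27
  187.96.235.192/27
  187.96.235.224/27
Subnets: 187.96.235.0/27, 187.96.235.32/27, 187.96.235.64/27, 187.96.235.96/27, 187.96.235.128/27, 187.96.235.160/27, 187.96.235.192/27, 187.96.235.224/27


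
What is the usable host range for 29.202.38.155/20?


Network: 29.202.32.0
Broadcast: 29.202.47.255
First usable = network + 1
Last usable = broadcast - 1
Range: 29.202.32.1 to 29.202.47.254


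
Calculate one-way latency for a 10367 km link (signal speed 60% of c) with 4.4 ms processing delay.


Speed = 0.6 * 3e5 km/s = 180000 km/s
Propagation delay = 10367 / 180000 = 0.0576 s = 57.5944 ms
Processing delay = 4.4 ms
Total one-way latency = 61.9944 ms


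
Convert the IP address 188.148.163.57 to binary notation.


188 = 10111100
148 = 10010100
163 = 10100011
57 = 00111001
Binary: 10111100.10010100.10100011.00111001


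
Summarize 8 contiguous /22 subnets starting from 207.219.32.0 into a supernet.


Original prefix: /22
Number of subnets: 8 = 2^3
New prefix = 22 - 3 = 19
Supernet: 207.219.32.0/19


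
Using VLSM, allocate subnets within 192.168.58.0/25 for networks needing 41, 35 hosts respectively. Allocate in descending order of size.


41 hosts -> /26 (62 usable): 192.168.58.0/26
35 hosts -> /26 (62 usable): 192.168.58.64/26
Allocation: 192.168.58.0/26 (41 hosts, 62 usable); 192.168.58.64/26 (35 hosts, 62 usable)


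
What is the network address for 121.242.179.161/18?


IP:   01111001.11110010.10110011.10100001
Mask: 11111111.11111111.11000000.00000000
AND operation:
Net:  01111001.11110010.10000000.00000000
Network: 121.242.128.0/18


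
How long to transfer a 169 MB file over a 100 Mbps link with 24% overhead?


Effective throughput = 100 * (1 - 24/100) = 76 Mbps
File size in Mb = 169 * 8 = 1352 Mb
Time = 1352 / 76
Time = 17.7895 seconds


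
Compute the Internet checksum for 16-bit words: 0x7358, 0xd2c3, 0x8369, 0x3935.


Sum all words (with carry folding):
+ 0x7358 = 0x7358
+ 0xd2c3 = 0x461c
+ 0x8369 = 0xc985
+ 0x3935 = 0x02bb
One's complement: ~0x02bb
Checksum = 0xfd44


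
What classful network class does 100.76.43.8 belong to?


First octet: 100
Binary: 01100100
0xxxxxxx -> Class A (1-126)
Class A, default mask 255.0.0.0 (/8)


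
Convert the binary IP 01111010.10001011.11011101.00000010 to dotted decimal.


01111010 = 122
10001011 = 139
11011101 = 221
00000010 = 2
IP: 122.139.221.2


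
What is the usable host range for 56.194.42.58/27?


Network: 56.194.42.32
Broadcast: 56.194.42.63
First usable = network + 1
Last usable = broadcast - 1
Range: 56.194.42.33 to 56.194.42.62


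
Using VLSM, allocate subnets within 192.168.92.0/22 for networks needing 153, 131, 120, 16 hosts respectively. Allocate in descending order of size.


153 hosts -> /24 (254 usable): 192.168.92.0/24
131 hosts -> /24 (254 usable): 192.168.93.0/24
120 hosts -> /25 (126 usable): 192.168.94.0/25
16 hosts -> /27 (30 usable): 192.168.94.128/27
Allocation: 192.168.92.0/24 (153 hosts, 254 usable); 192.168.93.0/24 (131 hosts, 254 usable); 192.168.94.0/25 (120 hosts, 126 usable); 192.168.94.128/27 (16 hosts, 30 usable)


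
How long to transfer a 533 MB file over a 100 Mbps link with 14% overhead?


Effective throughput = 100 * (1 - 14/100) = 86 Mbps
File size in Mb = 533 * 8 = 4264 Mb
Time = 4264 / 86
Time = 49.5814 seconds


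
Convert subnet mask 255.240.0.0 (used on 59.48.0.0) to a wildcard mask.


Subnet mask: 255.240.0.0
Wildcard = 255.255.255.255 - subnet mask
255 - 255 = 0
255 - 240 = 15
255 - 0 = 255
255 - 0 = 255
Wildcard: 0.15.255.255


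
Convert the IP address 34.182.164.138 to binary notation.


34 = 00100010
182 = 10110110
164 = 10100100
138 = 10001010
Binary: 00100010.10110110.10100100.10001010


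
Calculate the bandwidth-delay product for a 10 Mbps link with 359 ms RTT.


BDP = bandwidth * RTT
= 10 Mbps * 359 ms
= 10 * 1e6 * 359 / 1000 bits
= 3590000 bits
= 448750 bytes
= 438.2324 KB
BDP = 3590000 bits (448750 bytes)


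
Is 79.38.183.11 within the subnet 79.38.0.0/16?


Subnet network: 79.38.0.0
Test IP AND mask: 79.38.0.0
Yes, 79.38.183.11 is in 79.38.0.0/16


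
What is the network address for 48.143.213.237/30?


IP:   00110000.10001111.11010101.11101101
Mask: 11111111.11111111.11111111.11111100
AND operation:
Net:  00110000.10001111.11010101.11101100
Network: 48.143.213.236/30


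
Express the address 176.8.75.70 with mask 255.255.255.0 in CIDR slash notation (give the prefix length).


Binary: 11111111.11111111.11111111.00000000
Count leading 1s
Prefix: /24


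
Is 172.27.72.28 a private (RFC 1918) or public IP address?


RFC 1918 private ranges:
  10.0.0.0/8 (10.0.0.0 - 10.255.255.255)
  172.16.0.0/12 (172.16.0.0 - 172.31.255.255)
  192.168.0.0/16 (192.168.0.0 - 192.168.255.255)
Private (in 172.16.0.0/12)


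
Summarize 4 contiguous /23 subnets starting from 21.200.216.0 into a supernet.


Original prefix: /23
Number of subnets: 4 = 2^2
New prefix = 23 - 2 = 21
Supernet: 21.200.216.0/21


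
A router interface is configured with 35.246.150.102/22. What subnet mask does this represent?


/22 means 22 network bits, 10 host bits
Binary: 11111111111111111111110000000000
Mask: 255.255.252.0


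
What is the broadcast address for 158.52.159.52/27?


Network: 158.52.159.32/27
Host bits = 5
Set all host bits to 1:
Broadcast: 158.52.159.63


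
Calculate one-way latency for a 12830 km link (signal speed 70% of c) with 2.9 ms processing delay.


Speed = 0.7 * 3e5 km/s = 210000 km/s
Propagation delay = 12830 / 210000 = 0.0611 s = 61.0952 ms
Processing delay = 2.9 ms
Total one-way latency = 63.9952 ms


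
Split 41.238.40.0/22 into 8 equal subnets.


New prefix = 22 + 3 = 25
Each subnet has 128 addresses
  41.238.40.0/25
  41.238.40.128/25
  41.238.41.0/25
  41.238.41.128/25
  41.238.42.0/25
  41.238.42.128/25
  41.238.43.0/25
  41.238.43.128/25
Subnets: 41.238.40.0/25, 41.238.40.128/25, 41.238.41.0/25, 41.238.41.128/25, 41.238.42.0/25, 41.238.42.128/25, 41.238.43.0/25, 41.238.43.128/25


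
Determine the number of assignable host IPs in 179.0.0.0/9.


Host bits = 32 - 9 = 23
Total addresses = 2^23 = 8388608
Usable = total - 2 (network and broadcast)
Usable hosts: 8388606


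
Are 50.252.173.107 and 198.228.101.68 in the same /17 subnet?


Mask: 255.255.128.0
50.252.173.107 AND mask = 50.252.128.0
198.228.101.68 AND mask = 198.228.0.0
No, different subnets (50.252.128.0 vs 198.228.0.0)


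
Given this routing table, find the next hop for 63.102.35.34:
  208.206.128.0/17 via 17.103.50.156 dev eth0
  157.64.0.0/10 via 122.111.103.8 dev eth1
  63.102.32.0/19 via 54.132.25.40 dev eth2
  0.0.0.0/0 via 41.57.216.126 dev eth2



Longest prefix match for 63.102.35.34:
  /17 208.206.128.0: no
  /10 157.64.0.0: no
  /19 63.102.32.0: MATCH
  /0 0.0.0.0: MATCH
Selected: next-hop 54.132.25.40 via eth2 (matched /19)


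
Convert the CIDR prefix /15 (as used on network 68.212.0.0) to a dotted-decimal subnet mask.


/15 means 15 network bits, 17 host bits
Binary: 11111111111111100000000000000000
Mask: 255.254.0.0


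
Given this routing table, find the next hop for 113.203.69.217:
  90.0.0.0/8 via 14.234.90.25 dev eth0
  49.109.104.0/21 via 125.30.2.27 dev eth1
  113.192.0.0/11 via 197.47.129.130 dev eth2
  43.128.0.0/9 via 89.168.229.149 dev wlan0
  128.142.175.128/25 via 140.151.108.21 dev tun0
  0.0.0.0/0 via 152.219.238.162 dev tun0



Longest prefix match for 113.203.69.217:
  /8 90.0.0.0: no
  /21 49.109.104.0: no
  /11 113.192.0.0: MATCH
  /9 43.128.0.0: no
  /25 128.142.175.128: no
  /0 0.0.0.0: MATCH
Selected: next-hop 197.47.129.130 via eth2 (matched /11)


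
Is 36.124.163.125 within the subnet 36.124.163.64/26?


Subnet network: 36.124.163.64
Test IP AND mask: 36.124.163.64
Yes, 36.124.163.125 is in 36.124.163.64/26


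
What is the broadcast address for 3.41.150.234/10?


Network: 3.0.0.0/10
Host bits = 22
Set all host bits to 1:
Broadcast: 3.63.255.255


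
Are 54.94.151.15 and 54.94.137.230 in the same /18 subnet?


Mask: 255.255.192.0
54.94.151.15 AND mask = 54.94.128.0
54.94.137.230 AND mask = 54.94.128.0
Yes, same subnet (54.94.128.0)


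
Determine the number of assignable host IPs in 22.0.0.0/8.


Host bits = 32 - 8 = 24
Total addresses = 2^24 = 16777216
Usable = total - 2 (network and broadcast)
Usable hosts: 16777214


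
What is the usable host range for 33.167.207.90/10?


Network: 33.128.0.0
Broadcast: 33.191.255.255
First usable = network + 1
Last usable = broadcast - 1
Range: 33.128.0.1 to 33.191.255.254


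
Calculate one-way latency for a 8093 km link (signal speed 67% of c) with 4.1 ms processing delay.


Speed = 0.67 * 3e5 km/s = 201000 km/s
Propagation delay = 8093 / 201000 = 0.0403 s = 40.2637 ms
Processing delay = 4.1 ms
Total one-way latency = 44.3637 ms


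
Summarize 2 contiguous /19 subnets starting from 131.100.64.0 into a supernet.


Original prefix: /19
Number of subnets: 2 = 2^1
New prefix = 19 - 1 = 18
Supernet: 131.100.64.0/18


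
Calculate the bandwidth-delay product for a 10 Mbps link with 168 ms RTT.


BDP = bandwidth * RTT
= 10 Mbps * 168 ms
= 10 * 1e6 * 168 / 1000 bits
= 1680000 bits
= 210000 bytes
= 205.0781 KB
BDP = 1680000 bits (210000 bytes)


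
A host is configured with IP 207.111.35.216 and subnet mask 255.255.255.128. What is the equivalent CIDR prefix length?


Binary: 11111111.11111111.11111111.10000000
Count leading 1s
Prefix: /25


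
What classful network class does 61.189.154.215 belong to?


First octet: 61
Binary: 00111101
0xxxxxxx -> Class A (1-126)
Class A, default mask 255.0.0.0 (/8)


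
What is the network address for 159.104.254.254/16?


IP:   10011111.01101000.11111110.11111110
Mask: 11111111.11111111.00000000.00000000
AND operation:
Net:  10011111.01101000.00000000.00000000
Network: 159.104.0.0/16


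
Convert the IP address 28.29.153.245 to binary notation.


28 = 00011100
29 = 00011101
153 = 10011001
245 = 11110101
Binary: 00011100.00011101.10011001.11110101


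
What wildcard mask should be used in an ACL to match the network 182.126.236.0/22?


Subnet mask: 255.255.252.0
Wildcard = 255.255.255.255 - subnet mask
255 - 255 = 0
255 - 255 = 0
255 - 252 = 3
255 - 0 = 255
Wildcard: 0.0.3.255


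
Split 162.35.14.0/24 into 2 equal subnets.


New prefix = 24 + 1 = 25
Each subnet has 128 addresses
  162.35.14.0/25
  162.35.14.128/25
Subnets: 162.35.14.0/25, 162.35.14.128/25


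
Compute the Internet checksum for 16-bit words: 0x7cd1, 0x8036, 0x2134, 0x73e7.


Sum all words (with carry folding):
+ 0x7cd1 = 0x7cd1
+ 0x8036 = 0xfd07
+ 0x2134 = 0x1e3c
+ 0x73e7 = 0x9223
One's complement: ~0x9223
Checksum = 0x6ddc


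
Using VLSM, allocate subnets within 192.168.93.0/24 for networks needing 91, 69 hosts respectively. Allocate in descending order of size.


91 hosts -> /25 (126 usable): 192.168.93.0/25
69 hosts -> /25 (126 usable): 192.168.93.128/25
Allocation: 192.168.93.0/25 (91 hosts, 126 usable); 192.168.93.128/25 (69 hosts, 126 usable)


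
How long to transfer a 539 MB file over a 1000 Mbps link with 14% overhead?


Effective throughput = 1000 * (1 - 14/100) = 860 Mbps
File size in Mb = 539 * 8 = 4312 Mb
Time = 4312 / 860
Time = 5.014 seconds


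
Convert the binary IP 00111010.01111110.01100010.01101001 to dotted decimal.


00111010 = 58
01111110 = 126
01100010 = 98
01101001 = 105
IP: 58.126.98.105


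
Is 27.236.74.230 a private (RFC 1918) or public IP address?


RFC 1918 private ranges:
  10.0.0.0/8 (10.0.0.0 - 10.255.255.255)
  172.16.0.0/12 (172.16.0.0 - 172.31.255.255)
  192.168.0.0/16 (192.168.0.0 - 192.168.255.255)
Public (not in any RFC 1918 range)


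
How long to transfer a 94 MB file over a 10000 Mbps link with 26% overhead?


Effective throughput = 10000 * (1 - 26/100) = 7400 Mbps
File size in Mb = 94 * 8 = 752 Mb
Time = 752 / 7400
Time = 0.1016 seconds


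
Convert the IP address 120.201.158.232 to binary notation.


120 = 01111000
201 = 11001001
158 = 10011110
232 = 11101000
Binary: 01111000.11001001.10011110.11101000


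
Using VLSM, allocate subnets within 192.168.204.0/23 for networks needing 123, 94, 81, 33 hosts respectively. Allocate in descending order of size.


123 hosts -> /25 (126 usable): 192.168.204.0/25
94 hosts -> /25 (126 usable): 192.168.204.128/25
81 hosts -> /25 (126 usable): 192.168.205.0/25
33 hosts -> /26 (62 usable): 192.168.205.128/26
Allocation: 192.168.204.0/25 (123 hosts, 126 usable); 192.168.204.128/25 (94 hosts, 126 usable); 192.168.205.0/25 (81 hosts, 126 usable); 192.168.205.128/26 (33 hosts, 62 usable)


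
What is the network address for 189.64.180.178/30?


IP:   10111101.01000000.10110100.10110010
Mask: 11111111.11111111.11111111.11111100
AND operation:
Net:  10111101.01000000.10110100.10110000
Network: 189.64.180.176/30


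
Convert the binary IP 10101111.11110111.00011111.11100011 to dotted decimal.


10101111 = 175
11110111 = 247
00011111 = 31
11100011 = 227
IP: 175.247.31.227


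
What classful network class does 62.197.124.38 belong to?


First octet: 62
Binary: 00111110
0xxxxxxx -> Class A (1-126)
Class A, default mask 255.0.0.0 (/8)


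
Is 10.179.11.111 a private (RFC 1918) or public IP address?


RFC 1918 private ranges:
  10.0.0.0/8 (10.0.0.0 - 10.255.255.255)
  172.16.0.0/12 (172.16.0.0 - 172.31.255.255)
  192.168.0.0/16 (192.168.0.0 - 192.168.255.255)
Private (in 10.0.0.0/8)


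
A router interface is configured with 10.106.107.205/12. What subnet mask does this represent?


/12 means 12 network bits, 20 host bits
Binary: 11111111111100000000000000000000
Mask: 255.240.0.0


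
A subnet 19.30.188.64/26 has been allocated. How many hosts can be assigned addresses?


Host bits = 32 - 26 = 6
Total addresses = 2^6 = 64
Usable = total - 2 (network and broadcast)
Usable hosts: 62


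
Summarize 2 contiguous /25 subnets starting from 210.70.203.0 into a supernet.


Original prefix: /25
Number of subnets: 2 = 2^1
New prefix = 25 - 1 = 24
Supernet: 210.70.203.0/24


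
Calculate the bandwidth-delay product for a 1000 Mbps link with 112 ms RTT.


BDP = bandwidth * RTT
= 1000 Mbps * 112 ms
= 1000 * 1e6 * 112 / 1000 bits
= 112000000 bits
= 14000000 bytes
= 13671.875 KB
BDP = 112000000 bits (14000000 bytes)


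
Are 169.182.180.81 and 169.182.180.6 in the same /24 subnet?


Mask: 255.255.255.0
169.182.180.81 AND mask = 169.182.180.0
169.182.180.6 AND mask = 169.182.180.0
Yes, same subnet (169.182.180.0)


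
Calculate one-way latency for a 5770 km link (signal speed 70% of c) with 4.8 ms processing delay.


Speed = 0.7 * 3e5 km/s = 210000 km/s
Propagation delay = 5770 / 210000 = 0.0275 s = 27.4762 ms
Processing delay = 4.8 ms
Total one-way latency = 32.2762 ms


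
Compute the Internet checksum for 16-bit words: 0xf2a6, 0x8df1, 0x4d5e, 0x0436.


Sum all words (with carry folding):
+ 0xf2a6 = 0xf2a6
+ 0x8df1 = 0x8098
+ 0x4d5e = 0xcdf6
+ 0x0436 = 0xd22c
One's complement: ~0xd22c
Checksum = 0x2dd3


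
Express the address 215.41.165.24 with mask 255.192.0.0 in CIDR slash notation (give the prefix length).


Binary: 11111111.11000000.00000000.00000000
Count leading 1s
Prefix: /10


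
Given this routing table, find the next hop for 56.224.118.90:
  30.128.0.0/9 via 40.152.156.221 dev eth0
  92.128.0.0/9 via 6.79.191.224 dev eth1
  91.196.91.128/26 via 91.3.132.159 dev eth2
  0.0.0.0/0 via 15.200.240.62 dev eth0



Longest prefix match for 56.224.118.90:
  /9 30.128.0.0: no
  /9 92.128.0.0: no
  /26 91.196.91.128: no
  /0 0.0.0.0: MATCH
Selected: next-hop 15.200.240.62 via eth0 (matched /0)


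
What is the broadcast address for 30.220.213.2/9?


Network: 30.128.0.0/9
Host bits = 23
Set all host bits to 1:
Broadcast: 30.255.255.255


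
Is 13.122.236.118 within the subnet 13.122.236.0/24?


Subnet network: 13.122.236.0
Test IP AND mask: 13.122.236.0
Yes, 13.122.236.118 is in 13.122.236.0/24


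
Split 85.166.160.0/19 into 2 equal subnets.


New prefix = 19 + 1 = 20
Each subnet has 4096 addresses
  85.166.160.0/20
  85.166.176.0/20
Subnets: 85.166.160.0/20, 85.166.176.0/20


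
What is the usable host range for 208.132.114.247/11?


Network: 208.128.0.0
Broadcast: 208.159.255.255
First usable = network + 1
Last usable = broadcast - 1
Range: 208.128.0.1 to 208.159.255.254


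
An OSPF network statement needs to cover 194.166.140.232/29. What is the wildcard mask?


Subnet mask: 255.255.255.248
Wildcard = 255.255.255.255 - subnet mask
255 - 255 = 0
255 - 255 = 0
255 - 255 = 0
255 - 248 = 7
Wildcard: 0.0.0.7


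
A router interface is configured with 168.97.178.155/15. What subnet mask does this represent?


/15 means 15 network bits, 17 host bits
Binary: 11111111111111100000000000000000
Mask: 255.254.0.0


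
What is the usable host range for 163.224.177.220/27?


Network: 163.224.177.192
Broadcast: 163.224.177.223
First usable = network + 1
Last usable = broadcast - 1
Range: 163.224.177.193 to 163.224.177.222


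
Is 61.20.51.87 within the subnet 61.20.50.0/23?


Subnet network: 61.20.50.0
Test IP AND mask: 61.20.50.0
Yes, 61.20.51.87 is in 61.20.50.0/23


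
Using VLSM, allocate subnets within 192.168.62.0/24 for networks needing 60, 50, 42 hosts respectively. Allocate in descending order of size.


60 hosts -> /26 (62 usable): 192.168.62.0/26
50 hosts -> /26 (62 usable): 192.168.62.64/26
42 hosts -> /26 (62 usable): 192.168.62.128/26
Allocation: 192.168.62.0/26 (60 hosts, 62 usable); 192.168.62.64/26 (50 hosts, 62 usable); 192.168.62.128/26 (42 hosts, 62 usable)


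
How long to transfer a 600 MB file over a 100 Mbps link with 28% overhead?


Effective throughput = 100 * (1 - 28/100) = 72 Mbps
File size in Mb = 600 * 8 = 4800 Mb
Time = 4800 / 72
Time = 66.6667 seconds


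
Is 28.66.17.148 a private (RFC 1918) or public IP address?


RFC 1918 private ranges:
  10.0.0.0/8 (10.0.0.0 - 10.255.255.255)
  172.16.0.0/12 (172.16.0.0 - 172.31.255.255)
  192.168.0.0/16 (192.168.0.0 - 192.168.255.255)
Public (not in any RFC 1918 range)


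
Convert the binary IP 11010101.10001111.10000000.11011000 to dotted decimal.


11010101 = 213
10001111 = 143
10000000 = 128
11011000 = 216
IP: 213.143.128.216


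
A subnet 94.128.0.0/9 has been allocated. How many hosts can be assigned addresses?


Host bits = 32 - 9 = 23
Total addresses = 2^23 = 8388608
Usable = total - 2 (network and broadcast)
Usable hosts: 8388606


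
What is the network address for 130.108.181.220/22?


IP:   10000010.01101100.10110101.11011100
Mask: 11111111.11111111.11111100.00000000
AND operation:
Net:  10000010.01101100.10110100.00000000
Network: 130.108.180.0/22


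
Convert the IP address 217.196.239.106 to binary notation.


217 = 11011001
196 = 11000100
239 = 11101111
106 = 01101010
Binary: 11011001.11000100.11101111.01101010


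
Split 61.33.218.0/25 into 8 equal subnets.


New prefix = 25 + 3 = 28
Each subnet has 16 addresses
  61.33.218.0/28
  61.33.218.16/28
  61.33.218.32/28
  61.33.218.48/28
  61.33.218.64/28
  61.33.218.80/28
  61.33.218.96/28
  61.33.218.112/28
Subnets: 61.33.218.0/28, 61.33.218.16/28, 61.33.218.32/28, 61.33.218.48/28, 61.33.218.64/28, 61.33.218.80/28, 61.33.218.96/28, 61.33.218.112/28


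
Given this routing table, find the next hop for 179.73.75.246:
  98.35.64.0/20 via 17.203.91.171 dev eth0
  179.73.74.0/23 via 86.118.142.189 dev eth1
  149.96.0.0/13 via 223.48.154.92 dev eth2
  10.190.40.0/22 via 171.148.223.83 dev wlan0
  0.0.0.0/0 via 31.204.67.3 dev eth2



Longest prefix match for 179.73.75.246:
  /20 98.35.64.0: no
  /23 179.73.74.0: MATCH
  /13 149.96.0.0: no
  /22 10.190.40.0: no
  /0 0.0.0.0: MATCH
Selected: next-hop 86.118.142.189 via eth1 (matched /23)


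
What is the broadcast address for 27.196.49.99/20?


Network: 27.196.48.0/20
Host bits = 12
Set all host bits to 1:
Broadcast: 27.196.63.255


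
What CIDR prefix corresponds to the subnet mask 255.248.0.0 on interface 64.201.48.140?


Binary: 11111111.11111000.00000000.00000000
Count leading 1s
Prefix: /13


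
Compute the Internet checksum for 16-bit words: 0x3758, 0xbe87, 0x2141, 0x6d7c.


Sum all words (with carry folding):
+ 0x3758 = 0x3758
+ 0xbe87 = 0xf5df
+ 0x2141 = 0x1721
+ 0x6d7c = 0x849d
One's complement: ~0x849d
Checksum = 0x7b62


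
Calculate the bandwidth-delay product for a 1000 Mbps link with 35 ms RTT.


BDP = bandwidth * RTT
= 1000 Mbps * 35 ms
= 1000 * 1e6 * 35 / 1000 bits
= 35000000 bits
= 4375000 bytes
= 4272.4609 KB
BDP = 35000000 bits (4375000 bytes)


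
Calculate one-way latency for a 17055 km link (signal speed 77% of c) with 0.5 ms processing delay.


Speed = 0.77 * 3e5 km/s = 231000 km/s
Propagation delay = 17055 / 231000 = 0.0738 s = 73.8312 ms
Processing delay = 0.5 ms
Total one-way latency = 74.3312 ms


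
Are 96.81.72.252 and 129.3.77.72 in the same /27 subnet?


Mask: 255.255.255.224
96.81.72.252 AND mask = 96.81.72.224
129.3.77.72 AND mask = 129.3.77.64
No, different subnets (96.81.72.224 vs 129.3.77.64)


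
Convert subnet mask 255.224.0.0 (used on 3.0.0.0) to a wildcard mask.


Subnet mask: 255.224.0.0
Wildcard = 255.255.255.255 - subnet mask
255 - 255 = 0
255 - 224 = 31
255 - 0 = 255
255 - 0 = 255
Wildcard: 0.31.255.255


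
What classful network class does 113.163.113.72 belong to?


First octet: 113
Binary: 01110001
0xxxxxxx -> Class A (1-126)
Class A, default mask 255.0.0.0 (/8)


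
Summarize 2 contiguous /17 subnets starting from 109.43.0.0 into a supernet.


Original prefix: /17
Number of subnets: 2 = 2^1
New prefix = 17 - 1 = 16
Supernet: 109.43.0.0/16


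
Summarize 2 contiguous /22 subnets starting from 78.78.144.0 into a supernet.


Original prefix: /22
Number of subnets: 2 = 2^1
New prefix = 22 - 1 = 21
Supernet: 78.78.144.0/21


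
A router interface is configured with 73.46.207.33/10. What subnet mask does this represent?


/10 means 10 network bits, 22 host bits
Binary: 11111111110000000000000000000000
Mask: 255.192.0.0


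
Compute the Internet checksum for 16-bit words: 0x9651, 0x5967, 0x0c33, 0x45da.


Sum all words (with carry folding):
+ 0x9651 = 0x9651
+ 0x5967 = 0xefb8
+ 0x0c33 = 0xfbeb
+ 0x45da = 0x41c6
One's complement: ~0x41c6
Checksum = 0xbe39


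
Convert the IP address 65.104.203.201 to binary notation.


65 = 01000001
104 = 01101000
203 = 11001011
201 = 11001001
Binary: 01000001.01101000.11001011.11001001


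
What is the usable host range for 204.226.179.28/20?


Network: 204.226.176.0
Broadcast: 204.226.191.255
First usable = network + 1
Last usable = broadcast - 1
Range: 204.226.176.1 to 204.226.191.254


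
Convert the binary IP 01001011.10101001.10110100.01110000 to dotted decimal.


01001011 = 75
10101001 = 169
10110100 = 180
01110000 = 112
IP: 75.169.180.112


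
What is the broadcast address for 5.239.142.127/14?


Network: 5.236.0.0/14
Host bits = 18
Set all host bits to 1:
Broadcast: 5.239.255.255


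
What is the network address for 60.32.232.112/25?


IP:   00111100.00100000.11101000.01110000
Mask: 11111111.11111111.11111111.10000000
AND operation:
Net:  00111100.00100000.11101000.00000000
Network: 60.32.232.0/25


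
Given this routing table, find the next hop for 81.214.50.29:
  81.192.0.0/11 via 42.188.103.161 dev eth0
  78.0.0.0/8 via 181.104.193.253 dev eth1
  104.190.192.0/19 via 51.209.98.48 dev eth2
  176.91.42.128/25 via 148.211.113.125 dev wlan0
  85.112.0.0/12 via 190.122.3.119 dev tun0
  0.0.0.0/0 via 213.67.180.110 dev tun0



Longest prefix match for 81.214.50.29:
  /11 81.192.0.0: MATCH
  /8 78.0.0.0: no
  /19 104.190.192.0: no
  /25 176.91.42.128: no
  /12 85.112.0.0: no
  /0 0.0.0.0: MATCH
Selected: next-hop 42.188.103.161 via eth0 (matched /11)


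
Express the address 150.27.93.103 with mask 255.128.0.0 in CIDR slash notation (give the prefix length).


Binary: 11111111.10000000.00000000.00000000
Count leading 1s
Prefix: /9


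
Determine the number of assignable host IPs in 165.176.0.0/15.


Host bits = 32 - 15 = 17
Total addresses = 2^17 = 131072
Usable = total - 2 (network and broadcast)
Usable hosts: 131070


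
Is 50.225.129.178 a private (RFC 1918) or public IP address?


RFC 1918 private ranges:
  10.0.0.0/8 (10.0.0.0 - 10.255.255.255)
  172.16.0.0/12 (172.16.0.0 - 172.31.255.255)
  192.168.0.0/16 (192.168.0.0 - 192.168.255.255)
Public (not in any RFC 1918 range)


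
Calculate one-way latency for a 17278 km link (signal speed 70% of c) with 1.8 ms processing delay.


Speed = 0.7 * 3e5 km/s = 210000 km/s
Propagation delay = 17278 / 210000 = 0.0823 s = 82.2762 ms
Processing delay = 1.8 ms
Total one-way latency = 84.0762 ms


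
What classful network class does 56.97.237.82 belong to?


First octet: 56
Binary: 00111000
0xxxxxxx -> Class A (1-126)
Class A, default mask 255.0.0.0 (/8)


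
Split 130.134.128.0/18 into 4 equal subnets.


New prefix = 18 + 2 = 20
Each subnet has 4096 addresses
  130.134.128.0/20
  130.134.144.0/20
  130.134.160.0/20
  130.134.176.0/20
Subnets: 130.134.128.0/20, 130.134.144.0/20, 130.134.160.0/20, 130.134.176.0/20


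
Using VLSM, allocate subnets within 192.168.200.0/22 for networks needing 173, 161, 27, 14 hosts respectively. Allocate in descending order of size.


173 hosts -> /24 (254 usable): 192.168.200.0/24
161 hosts -> /24 (254 usable): 192.168.201.0/24
27 hosts -> /27 (30 usable): 192.168.202.0/27
14 hosts -> /28 (14 usable): 192.168.202.32/28
Allocation: 192.168.200.0/24 (173 hosts, 254 usable); 192.168.201.0/24 (161 hosts, 254 usable); 192.168.202.0/27 (27 hosts, 30 usable); 192.168.202.32/28 (14 hosts, 14 usable)


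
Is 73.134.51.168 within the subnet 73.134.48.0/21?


Subnet network: 73.134.48.0
Test IP AND mask: 73.134.48.0
Yes, 73.134.51.168 is in 73.134.48.0/21


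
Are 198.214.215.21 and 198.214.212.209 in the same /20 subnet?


Mask: 255.255.240.0
198.214.215.21 AND mask = 198.214.208.0
198.214.212.209 AND mask = 198.214.208.0
Yes, same subnet (198.214.208.0)


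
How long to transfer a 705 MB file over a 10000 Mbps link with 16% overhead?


Effective throughput = 10000 * (1 - 16/100) = 8400 Mbps
File size in Mb = 705 * 8 = 5640 Mb
Time = 5640 / 8400
Time = 0.6714 seconds


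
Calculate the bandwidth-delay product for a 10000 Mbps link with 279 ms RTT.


BDP = bandwidth * RTT
= 10000 Mbps * 279 ms
= 10000 * 1e6 * 279 / 1000 bits
= 2790000000 bits
= 348750000 bytes
= 340576.1719 KB
BDP = 2790000000 bits (348750000 bytes)


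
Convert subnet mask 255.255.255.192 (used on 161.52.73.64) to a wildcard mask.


Subnet mask: 255.255.255.192
Wildcard = 255.255.255.255 - subnet mask
255 - 255 = 0
255 - 255 = 0
255 - 255 = 0
255 - 192 = 63
Wildcard: 0.0.0.63


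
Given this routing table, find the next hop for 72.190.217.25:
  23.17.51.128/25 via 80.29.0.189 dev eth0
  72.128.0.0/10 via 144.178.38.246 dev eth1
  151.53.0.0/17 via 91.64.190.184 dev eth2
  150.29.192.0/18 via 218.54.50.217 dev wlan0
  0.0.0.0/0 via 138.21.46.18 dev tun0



Longest prefix match for 72.190.217.25:
  /25 23.17.51.128: no
  /10 72.128.0.0: MATCH
  /17 151.53.0.0: no
  /18 150.29.192.0: no
  /0 0.0.0.0: MATCH
Selected: next-hop 144.178.38.246 via eth1 (matched /10)
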